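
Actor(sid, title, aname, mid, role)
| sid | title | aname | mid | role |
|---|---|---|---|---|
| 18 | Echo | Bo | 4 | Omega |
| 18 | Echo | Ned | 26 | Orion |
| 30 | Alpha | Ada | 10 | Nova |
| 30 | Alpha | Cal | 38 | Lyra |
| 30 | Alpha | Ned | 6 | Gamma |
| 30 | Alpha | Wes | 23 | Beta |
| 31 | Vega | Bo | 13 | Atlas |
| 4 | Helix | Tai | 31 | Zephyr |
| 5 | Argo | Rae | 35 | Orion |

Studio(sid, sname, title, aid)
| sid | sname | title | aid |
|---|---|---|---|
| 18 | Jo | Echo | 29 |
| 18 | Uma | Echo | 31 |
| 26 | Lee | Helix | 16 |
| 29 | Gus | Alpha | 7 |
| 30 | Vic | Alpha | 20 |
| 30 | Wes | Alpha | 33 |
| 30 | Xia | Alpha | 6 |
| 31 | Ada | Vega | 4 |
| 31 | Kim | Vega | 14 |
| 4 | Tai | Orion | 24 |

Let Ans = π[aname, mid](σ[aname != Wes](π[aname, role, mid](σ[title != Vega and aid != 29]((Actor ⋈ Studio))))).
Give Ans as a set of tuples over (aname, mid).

{(Ada, 10), (Bo, 4), (Cal, 38), (Ned, 26), (Ned, 6)}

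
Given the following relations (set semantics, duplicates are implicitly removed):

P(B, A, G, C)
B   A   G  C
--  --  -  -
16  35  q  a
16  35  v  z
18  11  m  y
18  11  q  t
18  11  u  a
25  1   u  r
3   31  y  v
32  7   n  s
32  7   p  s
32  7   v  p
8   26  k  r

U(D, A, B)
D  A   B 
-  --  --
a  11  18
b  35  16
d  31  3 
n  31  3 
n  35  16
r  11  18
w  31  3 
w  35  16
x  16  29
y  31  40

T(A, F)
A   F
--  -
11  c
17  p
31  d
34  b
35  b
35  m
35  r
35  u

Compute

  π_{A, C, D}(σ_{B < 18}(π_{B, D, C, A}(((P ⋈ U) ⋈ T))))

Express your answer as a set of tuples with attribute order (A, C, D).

Joining P and U on B, A yields {(16, 35, q, a, b), (16, 35, q, a, n), (16, 35, q, a, w), (16, 35, v, z, b), (16, 35, v, z, n), (16, 35, v, z, w), (18, 11, m, y, a), (18, 11, m, y, r), (18, 11, q, t, a), (18, 11, q, t, r), (18, 11, u, a, a), (18, 11, u, a, r), (3, 31, y, v, d), (3, 31, y, v, n), (3, 31, y, v, w)}.
Joining (P ⋈ U) and T on A yields {(16, 35, q, a, b, b), (16, 35, q, a, b, m), (16, 35, q, a, b, r), (16, 35, q, a, b, u), (16, 35, q, a, n, b), (16, 35, q, a, n, m), (16, 35, q, a, n, r), (16, 35, q, a, n, u), (16, 35, q, a, w, b), (16, 35, q, a, w, m), (16, 35, q, a, w, r), (16, 35, q, a, w, u), (16, 35, v, z, b, b), (16, 35, v, z, b, m), (16, 35, v, z, b, r), (16, 35, v, z, b, u), (16, 35, v, z, n, b), (16, 35, v, z, n, m), (16, 35, v, z, n, r), (16, 35, v, z, n, u), (16, 35, v, z, w, b), (16, 35, v, z, w, m), (16, 35, v, z, w, r), (16, 35, v, z, w, u), (18, 11, m, y, a, c), (18, 11, m, y, r, c), (18, 11, q, t, a, c), (18, 11, q, t, r, c), (18, 11, u, a, a, c), (18, 11, u, a, r, c), (3, 31, y, v, d, d), (3, 31, y, v, n, d), (3, 31, y, v, w, d)}.
Keep only column(s) B, D, C, A (18 duplicate(s) eliminated): {(16, b, a, 35), (16, b, z, 35), (16, n, a, 35), (16, n, z, 35), (16, w, a, 35), (16, w, z, 35), (18, a, a, 11), (18, a, t, 11), (18, a, y, 11), (18, r, a, 11), (18, r, t, 11), (18, r, y, 11), (3, d, v, 31), (3, n, v, 31), (3, w, v, 31)}
Selection B < 18: {(16, b, a, 35), (16, b, z, 35), (16, n, a, 35), (16, n, z, 35), (16, w, a, 35), (16, w, z, 35), (3, d, v, 31), (3, n, v, 31), (3, w, v, 31)}
Keep only column(s) A, C, D: {(31, v, d), (31, v, n), (31, v, w), (35, a, b), (35, a, n), (35, a, w), (35, z, b), (35, z, n), (35, z, w)}

{(31, v, d), (31, v, n), (31, v, w), (35, a, b), (35, a, n), (35, a, w), (35, z, b), (35, z, n), (35, z, w)}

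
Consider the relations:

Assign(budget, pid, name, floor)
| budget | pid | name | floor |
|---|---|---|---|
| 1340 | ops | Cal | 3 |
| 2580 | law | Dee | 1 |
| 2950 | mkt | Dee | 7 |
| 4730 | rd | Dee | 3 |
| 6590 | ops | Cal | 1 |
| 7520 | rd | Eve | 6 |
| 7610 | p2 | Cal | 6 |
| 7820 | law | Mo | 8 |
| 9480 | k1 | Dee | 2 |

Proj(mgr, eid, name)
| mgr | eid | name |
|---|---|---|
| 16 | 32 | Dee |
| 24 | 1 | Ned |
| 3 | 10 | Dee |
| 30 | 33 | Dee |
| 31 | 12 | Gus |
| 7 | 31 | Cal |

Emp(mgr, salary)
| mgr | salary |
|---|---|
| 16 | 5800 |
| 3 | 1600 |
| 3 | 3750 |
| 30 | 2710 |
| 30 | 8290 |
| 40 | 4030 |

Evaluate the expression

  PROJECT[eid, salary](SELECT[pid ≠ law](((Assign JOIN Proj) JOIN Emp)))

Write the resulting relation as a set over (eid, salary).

Joining Assign and Proj on name yields {(1340, ops, Cal, 3, 7, 31), (2580, law, Dee, 1, 16, 32), (2580, law, Dee, 1, 3, 10), (2580, law, Dee, 1, 30, 33), (2950, mkt, Dee, 7, 16, 32), (2950, mkt, Dee, 7, 3, 10), (2950, mkt, Dee, 7, 30, 33), (4730, rd, Dee, 3, 16, 32), (4730, rd, Dee, 3, 3, 10), (4730, rd, Dee, 3, 30, 33), (6590, ops, Cal, 1, 7, 31), (7610, p2, Cal, 6, 7, 31), (9480, k1, Dee, 2, 16, 32), (9480, k1, Dee, 2, 3, 10), (9480, k1, Dee, 2, 30, 33)}.
Joining (Assign JOIN Proj) and Emp on mgr yields {(2580, law, Dee, 1, 16, 32, 5800), (2580, law, Dee, 1, 3, 10, 1600), (2580, law, Dee, 1, 3, 10, 3750), (2580, law, Dee, 1, 30, 33, 2710), (2580, law, Dee, 1, 30, 33, 8290), (2950, mkt, Dee, 7, 16, 32, 5800), (2950, mkt, Dee, 7, 3, 10, 1600), (2950, mkt, Dee, 7, 3, 10, 3750), (2950, mkt, Dee, 7, 30, 33, 2710), (2950, mkt, Dee, 7, 30, 33, 8290), (4730, rd, Dee, 3, 16, 32, 5800), (4730, rd, Dee, 3, 3, 10, 1600), (4730, rd, Dee, 3, 3, 10, 3750), (4730, rd, Dee, 3, 30, 33, 2710), (4730, rd, Dee, 3, 30, 33, 8290), (9480, k1, Dee, 2, 16, 32, 5800), (9480, k1, Dee, 2, 3, 10, 1600), (9480, k1, Dee, 2, 3, 10, 3750), (9480, k1, Dee, 2, 30, 33, 2710), (9480, k1, Dee, 2, 30, 33, 8290)}.
Filtering on pid ≠ law leaves {(2950, mkt, Dee, 7, 16, 32, 5800), (2950, mkt, Dee, 7, 3, 10, 1600), (2950, mkt, Dee, 7, 3, 10, 3750), (2950, mkt, Dee, 7, 30, 33, 2710), (2950, mkt, Dee, 7, 30, 33, 8290), (4730, rd, Dee, 3, 16, 32, 5800), (4730, rd, Dee, 3, 3, 10, 1600), (4730, rd, Dee, 3, 3, 10, 3750), (4730, rd, Dee, 3, 30, 33, 2710), (4730, rd, Dee, 3, 30, 33, 8290), (9480, k1, Dee, 2, 16, 32, 5800), (9480, k1, Dee, 2, 3, 10, 1600), (9480, k1, Dee, 2, 3, 10, 3750), (9480, k1, Dee, 2, 30, 33, 2710), (9480, k1, Dee, 2, 30, 33, 8290)}.
π[eid, salary]: project onto (eid, salary) (10 duplicate(s) eliminated) → {(10, 1600), (10, 3750), (32, 5800), (33, 2710), (33, 8290)}

{(10, 1600), (10, 3750), (32, 5800), (33, 2710), (33, 8290)}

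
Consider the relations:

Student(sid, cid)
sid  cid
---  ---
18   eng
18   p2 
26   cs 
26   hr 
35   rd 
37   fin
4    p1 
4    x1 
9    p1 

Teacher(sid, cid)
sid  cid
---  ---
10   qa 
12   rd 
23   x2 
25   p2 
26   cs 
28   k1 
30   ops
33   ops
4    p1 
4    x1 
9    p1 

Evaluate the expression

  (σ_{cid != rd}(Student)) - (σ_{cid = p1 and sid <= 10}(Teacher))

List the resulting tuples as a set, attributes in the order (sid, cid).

{(18, eng), (18, p2), (26, cs), (26, hr), (37, fin), (4, x1)}

Apply σ_{cid != rd}; surviving tuples: {(18, eng), (18, p2), (26, cs), (26, hr), (37, fin), (4, p1), (4, x1), (9, p1)}
Apply σ_{cid = p1 and sid <= 10}; surviving tuples: {(4, p1), (9, p1)}
Taking the difference: {(18, eng), (18, p2), (26, cs), (26, hr), (37, fin), (4, x1)}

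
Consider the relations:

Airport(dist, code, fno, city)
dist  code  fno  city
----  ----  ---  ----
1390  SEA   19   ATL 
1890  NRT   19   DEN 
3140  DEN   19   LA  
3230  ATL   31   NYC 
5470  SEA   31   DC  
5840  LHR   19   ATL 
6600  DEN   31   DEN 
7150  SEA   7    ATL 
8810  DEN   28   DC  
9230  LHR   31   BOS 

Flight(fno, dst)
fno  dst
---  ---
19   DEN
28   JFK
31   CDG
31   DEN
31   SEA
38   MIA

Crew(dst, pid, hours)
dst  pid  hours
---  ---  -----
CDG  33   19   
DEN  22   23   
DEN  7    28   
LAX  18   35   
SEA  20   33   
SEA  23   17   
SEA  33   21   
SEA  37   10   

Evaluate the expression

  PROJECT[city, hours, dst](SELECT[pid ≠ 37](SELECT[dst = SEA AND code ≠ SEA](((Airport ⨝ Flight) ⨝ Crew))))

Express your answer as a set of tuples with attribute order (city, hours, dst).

Natural join on fno: {(1390, SEA, 19, ATL, DEN), (1890, NRT, 19, DEN, DEN), (3140, DEN, 19, LA, DEN), (3230, ATL, 31, NYC, CDG), (3230, ATL, 31, NYC, DEN), (3230, ATL, 31, NYC, SEA), (5470, SEA, 31, DC, CDG), (5470, SEA, 31, DC, DEN), (5470, SEA, 31, DC, SEA), (5840, LHR, 19, ATL, DEN), (6600, DEN, 31, DEN, CDG), (6600, DEN, 31, DEN, DEN), (6600, DEN, 31, DEN, SEA), (8810, DEN, 28, DC, JFK), (9230, LHR, 31, BOS, CDG), (9230, LHR, 31, BOS, DEN), (9230, LHR, 31, BOS, SEA)}
Natural join on dst: {(1390, SEA, 19, ATL, DEN, 22, 23), (1390, SEA, 19, ATL, DEN, 7, 28), (1890, NRT, 19, DEN, DEN, 22, 23), (1890, NRT, 19, DEN, DEN, 7, 28), (3140, DEN, 19, LA, DEN, 22, 23), (3140, DEN, 19, LA, DEN, 7, 28), (3230, ATL, 31, NYC, CDG, 33, 19), (3230, ATL, 31, NYC, DEN, 22, 23), (3230, ATL, 31, NYC, DEN, 7, 28), (3230, ATL, 31, NYC, SEA, 20, 33), (3230, ATL, 31, NYC, SEA, 23, 17), (3230, ATL, 31, NYC, SEA, 33, 21), (3230, ATL, 31, NYC, SEA, 37, 10), (5470, SEA, 31, DC, CDG, 33, 19), (5470, SEA, 31, DC, DEN, 22, 23), (5470, SEA, 31, DC, DEN, 7, 28), (5470, SEA, 31, DC, SEA, 20, 33), (5470, SEA, 31, DC, SEA, 23, 17), (5470, SEA, 31, DC, SEA, 33, 21), (5470, SEA, 31, DC, SEA, 37, 10), (5840, LHR, 19, ATL, DEN, 22, 23), (5840, LHR, 19, ATL, DEN, 7, 28), (6600, DEN, 31, DEN, CDG, 33, 19), (6600, DEN, 31, DEN, DEN, 22, 23), (6600, DEN, 31, DEN, DEN, 7, 28), (6600, DEN, 31, DEN, SEA, 20, 33), (6600, DEN, 31, DEN, SEA, 23, 17), (6600, DEN, 31, DEN, SEA, 33, 21), (6600, DEN, 31, DEN, SEA, 37, 10), (9230, LHR, 31, BOS, CDG, 33, 19), (9230, LHR, 31, BOS, DEN, 22, 23), (9230, LHR, 31, BOS, DEN, 7, 28), (9230, LHR, 31, BOS, SEA, 20, 33), (9230, LHR, 31, BOS, SEA, 23, 17), (9230, LHR, 31, BOS, SEA, 33, 21), (9230, LHR, 31, BOS, SEA, 37, 10)}
Selection dst = SEA AND code ≠ SEA: {(3230, ATL, 31, NYC, SEA, 20, 33), (3230, ATL, 31, NYC, SEA, 23, 17), (3230, ATL, 31, NYC, SEA, 33, 21), (3230, ATL, 31, NYC, SEA, 37, 10), (6600, DEN, 31, DEN, SEA, 20, 33), (6600, DEN, 31, DEN, SEA, 23, 17), (6600, DEN, 31, DEN, SEA, 33, 21), (6600, DEN, 31, DEN, SEA, 37, 10), (9230, LHR, 31, BOS, SEA, 20, 33), (9230, LHR, 31, BOS, SEA, 23, 17), (9230, LHR, 31, BOS, SEA, 33, 21), (9230, LHR, 31, BOS, SEA, 37, 10)}
Selection pid ≠ 37: {(3230, ATL, 31, NYC, SEA, 20, 33), (3230, ATL, 31, NYC, SEA, 23, 17), (3230, ATL, 31, NYC, SEA, 33, 21), (6600, DEN, 31, DEN, SEA, 20, 33), (6600, DEN, 31, DEN, SEA, 23, 17), (6600, DEN, 31, DEN, SEA, 33, 21), (9230, LHR, 31, BOS, SEA, 20, 33), (9230, LHR, 31, BOS, SEA, 23, 17), (9230, LHR, 31, BOS, SEA, 33, 21)}
π[city, hours, dst]: project onto (city, hours, dst) → {(BOS, 17, SEA), (BOS, 21, SEA), (BOS, 33, SEA), (DEN, 17, SEA), (DEN, 21, SEA), (DEN, 33, SEA), (NYC, 17, SEA), (NYC, 21, SEA), (NYC, 33, SEA)}

{(BOS, 17, SEA), (BOS, 21, SEA), (BOS, 33, SEA), (DEN, 17, SEA), (DEN, 21, SEA), (DEN, 33, SEA), (NYC, 17, SEA), (NYC, 21, SEA), (NYC, 33, SEA)}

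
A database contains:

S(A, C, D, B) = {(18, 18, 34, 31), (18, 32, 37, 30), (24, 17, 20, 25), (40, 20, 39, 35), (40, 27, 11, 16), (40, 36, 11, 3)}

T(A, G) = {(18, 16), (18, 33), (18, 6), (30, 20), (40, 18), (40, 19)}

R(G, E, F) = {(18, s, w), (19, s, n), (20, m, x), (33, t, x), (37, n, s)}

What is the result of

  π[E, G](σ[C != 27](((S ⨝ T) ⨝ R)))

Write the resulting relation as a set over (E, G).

{(s, 18), (s, 19), (t, 33)}

S ⋈ T (natural join on A): {(18, 18, 34, 31, 16), (18, 18, 34, 31, 33), (18, 18, 34, 31, 6), (18, 32, 37, 30, 16), (18, 32, 37, 30, 33), (18, 32, 37, 30, 6), (40, 20, 39, 35, 18), (40, 20, 39, 35, 19), (40, 27, 11, 16, 18), (40, 27, 11, 16, 19), (40, 36, 11, 3, 18), (40, 36, 11, 3, 19)}
(S ⨝ T) ⋈ R (natural join on G): {(18, 18, 34, 31, 33, t, x), (18, 32, 37, 30, 33, t, x), (40, 20, 39, 35, 18, s, w), (40, 20, 39, 35, 19, s, n), (40, 27, 11, 16, 18, s, w), (40, 27, 11, 16, 19, s, n), (40, 36, 11, 3, 18, s, w), (40, 36, 11, 3, 19, s, n)}
Filtering on C != 27 leaves {(18, 18, 34, 31, 33, t, x), (18, 32, 37, 30, 33, t, x), (40, 20, 39, 35, 18, s, w), (40, 20, 39, 35, 19, s, n), (40, 36, 11, 3, 18, s, w), (40, 36, 11, 3, 19, s, n)}.
Projecting to E, G (3 duplicate(s) eliminated): {(s, 18), (s, 19), (t, 33)}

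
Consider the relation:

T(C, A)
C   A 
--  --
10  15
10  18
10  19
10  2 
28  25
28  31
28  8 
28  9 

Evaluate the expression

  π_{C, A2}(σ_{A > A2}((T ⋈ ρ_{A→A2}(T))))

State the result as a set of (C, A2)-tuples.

{(10, 15), (10, 18), (10, 2), (28, 25), (28, 8), (28, 9)}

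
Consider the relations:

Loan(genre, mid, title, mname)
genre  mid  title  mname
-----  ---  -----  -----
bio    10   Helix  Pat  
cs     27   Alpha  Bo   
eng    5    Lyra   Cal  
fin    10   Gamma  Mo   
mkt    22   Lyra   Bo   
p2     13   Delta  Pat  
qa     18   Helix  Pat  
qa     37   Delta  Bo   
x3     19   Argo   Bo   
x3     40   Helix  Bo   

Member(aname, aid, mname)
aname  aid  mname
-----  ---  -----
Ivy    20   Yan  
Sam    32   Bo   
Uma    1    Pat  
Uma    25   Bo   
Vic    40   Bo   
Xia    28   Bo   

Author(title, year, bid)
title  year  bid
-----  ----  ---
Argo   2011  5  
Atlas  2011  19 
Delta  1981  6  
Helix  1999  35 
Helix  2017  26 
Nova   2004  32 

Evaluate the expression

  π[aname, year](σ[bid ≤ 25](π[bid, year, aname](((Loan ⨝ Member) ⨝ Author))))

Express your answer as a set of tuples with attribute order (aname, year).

{(Sam, 1981), (Sam, 2011), (Uma, 1981), (Uma, 2011), (Vic, 1981), (Vic, 2011), (Xia, 1981), (Xia, 2011)}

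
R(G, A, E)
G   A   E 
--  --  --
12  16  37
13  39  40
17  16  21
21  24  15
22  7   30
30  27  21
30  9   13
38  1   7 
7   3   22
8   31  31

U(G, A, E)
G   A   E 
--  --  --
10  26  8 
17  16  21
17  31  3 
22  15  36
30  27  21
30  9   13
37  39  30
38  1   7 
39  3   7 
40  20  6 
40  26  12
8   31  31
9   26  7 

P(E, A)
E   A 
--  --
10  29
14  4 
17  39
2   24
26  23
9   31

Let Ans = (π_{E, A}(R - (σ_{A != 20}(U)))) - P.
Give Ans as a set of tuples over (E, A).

Filtering on A != 20 leaves {(10, 26, 8), (17, 16, 21), (17, 31, 3), (22, 15, 36), (30, 27, 21), (30, 9, 13), (37, 39, 30), (38, 1, 7), (39, 3, 7), (40, 26, 12), (8, 31, 31), (9, 26, 7)}.
Set difference of the two operands is {(12, 16, 37), (13, 39, 40), (21, 24, 15), (22, 7, 30), (7, 3, 22)}.
π_{E, A} gives {(15, 24), (22, 3), (30, 7), (37, 16), (40, 39)}.
Set difference of the two operands is {(15, 24), (22, 3), (30, 7), (37, 16), (40, 39)}.

{(15, 24), (22, 3), (30, 7), (37, 16), (40, 39)}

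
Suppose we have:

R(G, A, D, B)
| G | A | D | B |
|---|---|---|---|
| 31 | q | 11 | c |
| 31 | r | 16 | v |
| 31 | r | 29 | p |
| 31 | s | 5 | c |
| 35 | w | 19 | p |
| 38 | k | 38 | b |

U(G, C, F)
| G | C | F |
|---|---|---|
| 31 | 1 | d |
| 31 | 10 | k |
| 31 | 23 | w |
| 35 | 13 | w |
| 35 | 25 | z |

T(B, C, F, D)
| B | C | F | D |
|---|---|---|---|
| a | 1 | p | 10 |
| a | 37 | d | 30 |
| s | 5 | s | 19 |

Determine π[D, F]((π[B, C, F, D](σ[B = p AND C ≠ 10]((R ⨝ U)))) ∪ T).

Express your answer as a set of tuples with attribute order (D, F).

Joining R and U on G yields {(31, q, 11, c, 1, d), (31, q, 11, c, 10, k), (31, q, 11, c, 23, w), (31, r, 16, v, 1, d), (31, r, 16, v, 10, k), (31, r, 16, v, 23, w), (31, r, 29, p, 1, d), (31, r, 29, p, 10, k), (31, r, 29, p, 23, w), (31, s, 5, c, 1, d), (31, s, 5, c, 10, k), (31, s, 5, c, 23, w), (35, w, 19, p, 13, w), (35, w, 19, p, 25, z)}.
Selection B = p AND C ≠ 10: {(31, r, 29, p, 1, d), (31, r, 29, p, 23, w), (35, w, 19, p, 13, w), (35, w, 19, p, 25, z)}
Projecting to B, C, F, D: {(p, 1, d, 29), (p, 13, w, 19), (p, 23, w, 29), (p, 25, z, 19)}
Taking the union: {(a, 1, p, 10), (a, 37, d, 30), (p, 1, d, 29), (p, 13, w, 19), (p, 23, w, 29), (p, 25, z, 19), (s, 5, s, 19)}
Projecting to D, F: {(10, p), (19, s), (19, w), (19, z), (29, d), (29, w), (30, d)}

{(10, p), (19, s), (19, w), (19, z), (29, d), (29, w), (30, d)}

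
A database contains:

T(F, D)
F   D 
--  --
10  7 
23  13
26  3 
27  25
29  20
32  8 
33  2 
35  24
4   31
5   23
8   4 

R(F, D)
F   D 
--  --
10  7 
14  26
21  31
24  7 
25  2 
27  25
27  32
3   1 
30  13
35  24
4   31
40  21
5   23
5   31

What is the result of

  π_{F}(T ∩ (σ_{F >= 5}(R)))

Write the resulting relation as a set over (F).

Apply σ_{F >= 5}; surviving tuples: {(10, 7), (14, 26), (21, 31), (24, 7), (25, 2), (27, 25), (27, 32), (30, 13), (35, 24), (40, 21), (5, 23), (5, 31)}
Taking the intersection: {(10, 7), (27, 25), (35, 24), (5, 23)}
Keep only column(s) F: {10, 27, 35, 5}

{10, 27, 35, 5}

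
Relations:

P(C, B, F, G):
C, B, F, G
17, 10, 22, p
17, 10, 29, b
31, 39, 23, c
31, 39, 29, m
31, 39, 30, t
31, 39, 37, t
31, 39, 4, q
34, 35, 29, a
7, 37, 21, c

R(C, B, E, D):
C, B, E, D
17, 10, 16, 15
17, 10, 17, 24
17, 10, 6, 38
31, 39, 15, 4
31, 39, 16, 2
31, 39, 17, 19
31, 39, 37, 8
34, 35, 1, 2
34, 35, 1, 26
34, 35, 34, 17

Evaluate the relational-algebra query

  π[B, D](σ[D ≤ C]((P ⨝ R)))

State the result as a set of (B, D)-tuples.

{(10, 15), (35, 17), (35, 2), (35, 26), (39, 19), (39, 2), (39, 4), (39, 8)}

Natural join on C, B: {(17, 10, 22, p, 16, 15), (17, 10, 22, p, 17, 24), (17, 10, 22, p, 6, 38), (17, 10, 29, b, 16, 15), (17, 10, 29, b, 17, 24), (17, 10, 29, b, 6, 38), (31, 39, 23, c, 15, 4), (31, 39, 23, c, 16, 2), (31, 39, 23, c, 17, 19), (31, 39, 23, c, 37, 8), (31, 39, 29, m, 15, 4), (31, 39, 29, m, 16, 2), (31, 39, 29, m, 17, 19), (31, 39, 29, m, 37, 8), (31, 39, 30, t, 15, 4), (31, 39, 30, t, 16, 2), (31, 39, 30, t, 17, 19), (31, 39, 30, t, 37, 8), (31, 39, 37, t, 15, 4), (31, 39, 37, t, 16, 2), (31, 39, 37, t, 17, 19), (31, 39, 37, t, 37, 8), (31, 39, 4, q, 15, 4), (31, 39, 4, q, 16, 2), (31, 39, 4, q, 17, 19), (31, 39, 4, q, 37, 8), (34, 35, 29, a, 1, 2), (34, 35, 29, a, 1, 26), (34, 35, 29, a, 34, 17)}
σ[D ≤ C]: keep tuples satisfying D ≤ C → {(17, 10, 22, p, 16, 15), (17, 10, 29, b, 16, 15), (31, 39, 23, c, 15, 4), (31, 39, 23, c, 16, 2), (31, 39, 23, c, 17, 19), (31, 39, 23, c, 37, 8), (31, 39, 29, m, 15, 4), (31, 39, 29, m, 16, 2), (31, 39, 29, m, 17, 19), (31, 39, 29, m, 37, 8), (31, 39, 30, t, 15, 4), (31, 39, 30, t, 16, 2), (31, 39, 30, t, 17, 19), (31, 39, 30, t, 37, 8), (31, 39, 37, t, 15, 4), (31, 39, 37, t, 16, 2), (31, 39, 37, t, 17, 19), (31, 39, 37, t, 37, 8), (31, 39, 4, q, 15, 4), (31, 39, 4, q, 16, 2), (31, 39, 4, q, 17, 19), (31, 39, 4, q, 37, 8), (34, 35, 29, a, 1, 2), (34, 35, 29, a, 1, 26), (34, 35, 29, a, 34, 17)}
Projecting to B, D (17 duplicate(s) eliminated): {(10, 15), (35, 17), (35, 2), (35, 26), (39, 19), (39, 2), (39, 4), (39, 8)}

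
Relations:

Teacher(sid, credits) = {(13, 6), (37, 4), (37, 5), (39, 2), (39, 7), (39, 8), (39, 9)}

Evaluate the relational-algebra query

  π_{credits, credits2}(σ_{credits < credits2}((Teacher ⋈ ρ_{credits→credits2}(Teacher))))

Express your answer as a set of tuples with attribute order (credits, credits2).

ρ[credits→credits2]: schema becomes (sid, credits2); tuples unchanged.
Teacher ⋈ ρ_{credits→credits2}(Teacher) (natural join on sid): {(13, 6, 6), (37, 4, 4), (37, 4, 5), (37, 5, 4), (37, 5, 5), (39, 2, 2), (39, 2, 7), (39, 2, 8), (39, 2, 9), (39, 7, 2), (39, 7, 7), (39, 7, 8), (39, 7, 9), (39, 8, 2), (39, 8, 7), (39, 8, 8), (39, 8, 9), (39, 9, 2), (39, 9, 7), (39, 9, 8), (39, 9, 9)}
σ[credits < credits2]: keep tuples satisfying credits < credits2 → {(37, 4, 5), (39, 2, 7), (39, 2, 8), (39, 2, 9), (39, 7, 8), (39, 7, 9), (39, 8, 9)}
π[credits, credits2]: project onto (credits, credits2) → {(2, 7), (2, 8), (2, 9), (4, 5), (7, 8), (7, 9), (8, 9)}

{(2, 7), (2, 8), (2, 9), (4, 5), (7, 8), (7, 9), (8, 9)}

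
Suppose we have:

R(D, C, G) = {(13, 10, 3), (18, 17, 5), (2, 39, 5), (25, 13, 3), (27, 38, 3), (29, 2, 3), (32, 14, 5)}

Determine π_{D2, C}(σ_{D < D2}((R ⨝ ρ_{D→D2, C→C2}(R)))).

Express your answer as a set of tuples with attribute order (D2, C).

{(18, 39), (25, 10), (27, 10), (27, 13), (29, 10), (29, 13), (29, 38), (32, 17), (32, 39)}

ρ[D→D2, C→C2]: schema becomes (D2, C2, G); tuples unchanged.
R ⋈ ρ_{D→D2, C→C2}(R) (natural join on G): {(13, 10, 3, 13, 10), (13, 10, 3, 25, 13), (13, 10, 3, 27, 38), (13, 10, 3, 29, 2), (18, 17, 5, 18, 17), (18, 17, 5, 2, 39), (18, 17, 5, 32, 14), (2, 39, 5, 18, 17), (2, 39, 5, 2, 39), (2, 39, 5, 32, 14), (25, 13, 3, 13, 10), (25, 13, 3, 25, 13), (25, 13, 3, 27, 38), (25, 13, 3, 29, 2), (27, 38, 3, 13, 10), (27, 38, 3, 25, 13), (27, 38, 3, 27, 38), (27, 38, 3, 29, 2), (29, 2, 3, 13, 10), (29, 2, 3, 25, 13), (29, 2, 3, 27, 38), (29, 2, 3, 29, 2), (32, 14, 5, 18, 17), (32, 14, 5, 2, 39), (32, 14, 5, 32, 14)}
σ[D < D2]: keep tuples satisfying D < D2 → {(13, 10, 3, 25, 13), (13, 10, 3, 27, 38), (13, 10, 3, 29, 2), (18, 17, 5, 32, 14), (2, 39, 5, 18, 17), (2, 39, 5, 32, 14), (25, 13, 3, 27, 38), (25, 13, 3, 29, 2), (27, 38, 3, 29, 2)}
π_{D2, C} gives {(18, 39), (25, 10), (27, 10), (27, 13), (29, 10), (29, 13), (29, 38), (32, 17), (32, 39)}.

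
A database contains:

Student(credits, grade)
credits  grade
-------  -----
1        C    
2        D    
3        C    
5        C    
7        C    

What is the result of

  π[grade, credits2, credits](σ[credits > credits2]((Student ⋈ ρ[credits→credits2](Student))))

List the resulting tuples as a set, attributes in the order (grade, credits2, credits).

ρ[credits→credits2]: schema becomes (credits2, grade); tuples unchanged.
Natural join on grade: {(1, C, 1), (1, C, 3), (1, C, 5), (1, C, 7), (2, D, 2), (3, C, 1), (3, C, 3), (3, C, 5), (3, C, 7), (5, C, 1), (5, C, 3), (5, C, 5), (5, C, 7), (7, C, 1), (7, C, 3), (7, C, 5), (7, C, 7)}
σ[credits > credits2]: keep tuples satisfying credits > credits2 → {(3, C, 1), (5, C, 1), (5, C, 3), (7, C, 1), (7, C, 3), (7, C, 5)}
Projecting to grade, credits2, credits: {(C, 1, 3), (C, 1, 5), (C, 1, 7), (C, 3, 5), (C, 3, 7), (C, 5, 7)}

{(C, 1, 3), (C, 1, 5), (C, 1, 7), (C, 3, 5), (C, 3, 7), (C, 5, 7)}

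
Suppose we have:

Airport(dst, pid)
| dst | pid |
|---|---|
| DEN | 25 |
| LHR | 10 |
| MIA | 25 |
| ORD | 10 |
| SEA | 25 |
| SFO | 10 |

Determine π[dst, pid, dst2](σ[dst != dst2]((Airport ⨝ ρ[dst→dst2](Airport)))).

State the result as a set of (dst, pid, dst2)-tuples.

{(DEN, 25, MIA), (DEN, 25, SEA), (LHR, 10, ORD), (LHR, 10, SFO), (MIA, 25, DEN), (MIA, 25, SEA), (ORD, 10, LHR), (ORD, 10, SFO), (SEA, 25, DEN), (SEA, 25, MIA), (SFO, 10, LHR), (SFO, 10, ORD)}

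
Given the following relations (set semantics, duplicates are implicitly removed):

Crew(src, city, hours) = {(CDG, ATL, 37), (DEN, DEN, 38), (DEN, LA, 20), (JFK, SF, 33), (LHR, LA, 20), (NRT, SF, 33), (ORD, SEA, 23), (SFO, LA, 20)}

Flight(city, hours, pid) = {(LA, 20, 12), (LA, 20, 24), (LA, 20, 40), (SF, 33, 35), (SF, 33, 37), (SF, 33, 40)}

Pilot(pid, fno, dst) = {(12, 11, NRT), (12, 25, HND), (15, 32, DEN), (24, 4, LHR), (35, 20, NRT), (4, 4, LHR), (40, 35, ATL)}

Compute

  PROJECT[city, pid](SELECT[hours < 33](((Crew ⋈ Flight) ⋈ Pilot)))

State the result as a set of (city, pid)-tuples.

{(LA, 12), (LA, 24), (LA, 40)}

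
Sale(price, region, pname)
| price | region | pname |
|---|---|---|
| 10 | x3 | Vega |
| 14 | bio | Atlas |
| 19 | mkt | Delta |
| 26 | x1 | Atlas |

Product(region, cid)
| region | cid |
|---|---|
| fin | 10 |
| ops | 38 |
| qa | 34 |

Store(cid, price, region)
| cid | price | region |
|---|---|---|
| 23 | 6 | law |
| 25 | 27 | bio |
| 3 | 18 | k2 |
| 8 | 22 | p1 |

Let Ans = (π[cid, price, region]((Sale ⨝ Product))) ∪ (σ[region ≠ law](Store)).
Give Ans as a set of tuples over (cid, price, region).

{(25, 27, bio), (3, 18, k2), (8, 22, p1)}

Natural join on region: {}
Keep only column(s) cid, price, region: {}
Filtering on region ≠ law leaves {(25, 27, bio), (3, 18, k2), (8, 22, p1)}.
Set union of the two operands is {(25, 27, bio), (3, 18, k2), (8, 22, p1)}.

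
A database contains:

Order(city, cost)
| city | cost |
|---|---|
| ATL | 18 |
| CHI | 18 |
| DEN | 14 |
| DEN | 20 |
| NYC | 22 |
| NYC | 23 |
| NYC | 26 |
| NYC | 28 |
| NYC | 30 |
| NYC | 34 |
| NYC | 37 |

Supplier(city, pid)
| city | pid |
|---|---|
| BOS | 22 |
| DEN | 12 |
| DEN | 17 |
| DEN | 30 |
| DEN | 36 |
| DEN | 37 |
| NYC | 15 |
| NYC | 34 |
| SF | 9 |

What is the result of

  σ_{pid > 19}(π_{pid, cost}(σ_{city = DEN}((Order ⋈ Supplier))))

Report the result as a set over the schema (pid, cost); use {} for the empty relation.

Order ⋈ Supplier (natural join on city): {(DEN, 14, 12), (DEN, 14, 17), (DEN, 14, 30), (DEN, 14, 36), (DEN, 14, 37), (DEN, 20, 12), (DEN, 20, 17), (DEN, 20, 30), (DEN, 20, 36), (DEN, 20, 37), (NYC, 22, 15), (NYC, 22, 34), (NYC, 23, 15), (NYC, 23, 34), (NYC, 26, 15), (NYC, 26, 34), (NYC, 28, 15), (NYC, 28, 34), (NYC, 30, 15), (NYC, 30, 34), (NYC, 34, 15), (NYC, 34, 34), (NYC, 37, 15), (NYC, 37, 34)}
Apply σ_{city = DEN}; surviving tuples: {(DEN, 14, 12), (DEN, 14, 17), (DEN, 14, 30), (DEN, 14, 36), (DEN, 14, 37), (DEN, 20, 12), (DEN, 20, 17), (DEN, 20, 30), (DEN, 20, 36), (DEN, 20, 37)}
Keep only column(s) pid, cost: {(12, 14), (12, 20), (17, 14), (17, 20), (30, 14), (30, 20), (36, 14), (36, 20), (37, 14), (37, 20)}
Apply σ_{pid > 19}; surviving tuples: {(30, 14), (30, 20), (36, 14), (36, 20), (37, 14), (37, 20)}

{(30, 14), (30, 20), (36, 14), (36, 20), (37, 14), (37, 20)}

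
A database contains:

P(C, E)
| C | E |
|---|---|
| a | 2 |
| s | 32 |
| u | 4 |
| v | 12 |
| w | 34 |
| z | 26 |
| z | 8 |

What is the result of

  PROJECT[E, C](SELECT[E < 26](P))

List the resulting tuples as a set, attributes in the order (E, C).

{(12, v), (2, a), (4, u), (8, z)}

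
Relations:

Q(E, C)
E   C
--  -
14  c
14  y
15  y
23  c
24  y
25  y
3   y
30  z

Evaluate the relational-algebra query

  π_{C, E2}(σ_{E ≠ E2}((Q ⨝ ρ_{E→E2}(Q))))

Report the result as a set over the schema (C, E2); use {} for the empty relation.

{(c, 14), (c, 23), (y, 14), (y, 15), (y, 24), (y, 25), (y, 3)}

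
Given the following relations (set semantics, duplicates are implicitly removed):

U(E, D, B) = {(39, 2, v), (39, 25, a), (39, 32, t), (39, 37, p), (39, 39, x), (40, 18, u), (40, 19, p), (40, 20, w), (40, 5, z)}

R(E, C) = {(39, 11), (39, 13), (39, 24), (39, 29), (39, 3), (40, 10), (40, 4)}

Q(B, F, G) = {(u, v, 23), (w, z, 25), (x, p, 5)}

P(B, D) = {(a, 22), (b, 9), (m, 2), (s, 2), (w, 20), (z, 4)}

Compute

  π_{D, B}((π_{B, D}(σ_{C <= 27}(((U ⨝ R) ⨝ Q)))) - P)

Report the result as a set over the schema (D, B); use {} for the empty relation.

Natural join on E: {(39, 2, v, 11), (39, 2, v, 13), (39, 2, v, 24), (39, 2, v, 29), (39, 2, v, 3), (39, 25, a, 11), (39, 25, a, 13), (39, 25, a, 24), (39, 25, a, 29), (39, 25, a, 3), (39, 32, t, 11), (39, 32, t, 13), (39, 32, t, 24), (39, 32, t, 29), (39, 32, t, 3), (39, 37, p, 11), (39, 37, p, 13), (39, 37, p, 24), (39, 37, p, 29), (39, 37, p, 3), (39, 39, x, 11), (39, 39, x, 13), (39, 39, x, 24), (39, 39, x, 29), (39, 39, x, 3), (40, 18, u, 10), (40, 18, u, 4), (40, 19, p, 10), (40, 19, p, 4), (40, 20, w, 10), (40, 20, w, 4), (40, 5, z, 10), (40, 5, z, 4)}
Natural join on B: {(39, 39, x, 11, p, 5), (39, 39, x, 13, p, 5), (39, 39, x, 24, p, 5), (39, 39, x, 29, p, 5), (39, 39, x, 3, p, 5), (40, 18, u, 10, v, 23), (40, 18, u, 4, v, 23), (40, 20, w, 10, z, 25), (40, 20, w, 4, z, 25)}
Selection C <= 27: {(39, 39, x, 11, p, 5), (39, 39, x, 13, p, 5), (39, 39, x, 24, p, 5), (39, 39, x, 3, p, 5), (40, 18, u, 10, v, 23), (40, 18, u, 4, v, 23), (40, 20, w, 10, z, 25), (40, 20, w, 4, z, 25)}
Keep only column(s) B, D (5 duplicate(s) eliminated): {(u, 18), (w, 20), (x, 39)}
Taking the difference: {(u, 18), (x, 39)}
Keep only column(s) D, B: {(18, u), (39, x)}

{(18, u), (39, x)}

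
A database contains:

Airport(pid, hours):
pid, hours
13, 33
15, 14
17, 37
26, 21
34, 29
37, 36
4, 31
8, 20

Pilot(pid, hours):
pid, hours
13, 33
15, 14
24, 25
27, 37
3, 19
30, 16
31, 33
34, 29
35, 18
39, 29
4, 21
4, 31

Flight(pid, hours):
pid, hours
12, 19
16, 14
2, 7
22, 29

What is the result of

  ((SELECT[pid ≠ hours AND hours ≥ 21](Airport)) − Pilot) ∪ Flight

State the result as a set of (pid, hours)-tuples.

Selection pid ≠ hours AND hours ≥ 21: {(13, 33), (17, 37), (26, 21), (34, 29), (37, 36), (4, 31)}
Taking the difference: {(17, 37), (26, 21), (37, 36)}
Taking the union: {(12, 19), (16, 14), (17, 37), (2, 7), (22, 29), (26, 21), (37, 36)}

{(12, 19), (16, 14), (17, 37), (2, 7), (22, 29), (26, 21), (37, 36)}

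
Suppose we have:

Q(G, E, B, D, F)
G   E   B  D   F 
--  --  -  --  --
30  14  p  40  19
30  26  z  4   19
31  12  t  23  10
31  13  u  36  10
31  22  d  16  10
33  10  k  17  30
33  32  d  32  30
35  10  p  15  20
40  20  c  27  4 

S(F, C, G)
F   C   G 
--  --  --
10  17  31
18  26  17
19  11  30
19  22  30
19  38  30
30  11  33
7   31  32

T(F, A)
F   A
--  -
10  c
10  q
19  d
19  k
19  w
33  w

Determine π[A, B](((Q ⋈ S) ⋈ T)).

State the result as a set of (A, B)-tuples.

Joining Q and S on G, F yields {(30, 14, p, 40, 19, 11), (30, 14, p, 40, 19, 22), (30, 14, p, 40, 19, 38), (30, 26, z, 4, 19, 11), (30, 26, z, 4, 19, 22), (30, 26, z, 4, 19, 38), (31, 12, t, 23, 10, 17), (31, 13, u, 36, 10, 17), (31, 22, d, 16, 10, 17), (33, 10, k, 17, 30, 11), (33, 32, d, 32, 30, 11)}.
Joining (Q ⋈ S) and T on F yields {(30, 14, p, 40, 19, 11, d), (30, 14, p, 40, 19, 11, k), (30, 14, p, 40, 19, 11, w), (30, 14, p, 40, 19, 22, d), (30, 14, p, 40, 19, 22, k), (30, 14, p, 40, 19, 22, w), (30, 14, p, 40, 19, 38, d), (30, 14, p, 40, 19, 38, k), (30, 14, p, 40, 19, 38, w), (30, 26, z, 4, 19, 11, d), (30, 26, z, 4, 19, 11, k), (30, 26, z, 4, 19, 11, w), (30, 26, z, 4, 19, 22, d), (30, 26, z, 4, 19, 22, k), (30, 26, z, 4, 19, 22, w), (30, 26, z, 4, 19, 38, d), (30, 26, z, 4, 19, 38, k), (30, 26, z, 4, 19, 38, w), (31, 12, t, 23, 10, 17, c), (31, 12, t, 23, 10, 17, q), (31, 13, u, 36, 10, 17, c), (31, 13, u, 36, 10, 17, q), (31, 22, d, 16, 10, 17, c), (31, 22, d, 16, 10, 17, q)}.
Projecting to A, B (12 duplicate(s) eliminated): {(c, d), (c, t), (c, u), (d, p), (d, z), (k, p), (k, z), (q, d), (q, t), (q, u), (w, p), (w, z)}

{(c, d), (c, t), (c, u), (d, p), (d, z), (k, p), (k, z), (q, d), (q, t), (q, u), (w, p), (w, z)}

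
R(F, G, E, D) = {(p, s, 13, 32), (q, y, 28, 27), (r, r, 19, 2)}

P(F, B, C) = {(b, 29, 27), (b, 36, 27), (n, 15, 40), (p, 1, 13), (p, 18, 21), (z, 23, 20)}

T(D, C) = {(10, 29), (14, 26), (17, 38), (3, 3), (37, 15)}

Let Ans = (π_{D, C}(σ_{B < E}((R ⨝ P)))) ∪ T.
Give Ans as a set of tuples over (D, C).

{(10, 29), (14, 26), (17, 38), (3, 3), (32, 13), (37, 15)}

R ⋈ P (natural join on F): {(p, s, 13, 32, 1, 13), (p, s, 13, 32, 18, 21)}
Apply σ_{B < E}; surviving tuples: {(p, s, 13, 32, 1, 13)}
Keep only column(s) D, C: {(32, 13)}
Taking the union: {(10, 29), (14, 26), (17, 38), (3, 3), (32, 13), (37, 15)}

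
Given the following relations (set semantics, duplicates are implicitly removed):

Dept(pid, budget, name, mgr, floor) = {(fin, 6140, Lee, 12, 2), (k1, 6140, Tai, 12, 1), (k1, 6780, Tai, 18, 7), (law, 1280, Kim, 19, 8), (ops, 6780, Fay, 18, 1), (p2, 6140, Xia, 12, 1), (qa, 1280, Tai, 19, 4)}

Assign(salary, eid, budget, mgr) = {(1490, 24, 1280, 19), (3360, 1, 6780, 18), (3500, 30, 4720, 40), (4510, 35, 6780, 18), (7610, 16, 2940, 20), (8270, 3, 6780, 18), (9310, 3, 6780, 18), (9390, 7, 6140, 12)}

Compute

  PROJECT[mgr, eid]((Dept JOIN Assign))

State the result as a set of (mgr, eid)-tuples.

{(12, 7), (18, 1), (18, 3), (18, 35), (19, 24)}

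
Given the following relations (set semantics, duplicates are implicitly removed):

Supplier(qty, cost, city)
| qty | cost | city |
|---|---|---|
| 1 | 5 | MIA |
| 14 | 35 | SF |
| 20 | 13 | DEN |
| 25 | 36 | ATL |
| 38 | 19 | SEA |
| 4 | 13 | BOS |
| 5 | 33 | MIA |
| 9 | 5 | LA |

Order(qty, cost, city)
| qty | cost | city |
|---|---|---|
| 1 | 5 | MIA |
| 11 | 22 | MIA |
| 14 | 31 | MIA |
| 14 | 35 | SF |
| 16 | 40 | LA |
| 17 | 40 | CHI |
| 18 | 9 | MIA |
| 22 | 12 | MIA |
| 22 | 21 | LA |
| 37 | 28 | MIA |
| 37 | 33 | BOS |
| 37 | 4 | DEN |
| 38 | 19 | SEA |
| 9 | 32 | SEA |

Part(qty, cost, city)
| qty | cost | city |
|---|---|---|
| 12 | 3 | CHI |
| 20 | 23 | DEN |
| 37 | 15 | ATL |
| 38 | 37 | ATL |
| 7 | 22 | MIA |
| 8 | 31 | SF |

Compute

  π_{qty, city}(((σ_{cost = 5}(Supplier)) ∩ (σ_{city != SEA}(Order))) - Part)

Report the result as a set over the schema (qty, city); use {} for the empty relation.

{(1, MIA)}

σ[cost = 5]: keep tuples satisfying cost = 5 → {(1, 5, MIA), (9, 5, LA)}
σ[city != SEA]: keep tuples satisfying city != SEA → {(1, 5, MIA), (11, 22, MIA), (14, 31, MIA), (14, 35, SF), (16, 40, LA), (17, 40, CHI), (18, 9, MIA), (22, 12, MIA), (22, 21, LA), (37, 28, MIA), (37, 33, BOS), (37, 4, DEN)}
Intersection: {(1, 5, MIA), (9, 5, LA)} with {(1, 5, MIA), (11, 22, MIA), (14, 31, MIA), (14, 35, SF), (16, 40, LA), (17, 40, CHI), (18, 9, MIA), (22, 12, MIA), (22, 21, LA), (37, 28, MIA), (37, 33, BOS), (37, 4, DEN)} → {(1, 5, MIA)}
Difference: {(1, 5, MIA)} with {(12, 3, CHI), (20, 23, DEN), (37, 15, ATL), (38, 37, ATL), (7, 22, MIA), (8, 31, SF)} → {(1, 5, MIA)}
π[qty, city]: project onto (qty, city) → {(1, MIA)}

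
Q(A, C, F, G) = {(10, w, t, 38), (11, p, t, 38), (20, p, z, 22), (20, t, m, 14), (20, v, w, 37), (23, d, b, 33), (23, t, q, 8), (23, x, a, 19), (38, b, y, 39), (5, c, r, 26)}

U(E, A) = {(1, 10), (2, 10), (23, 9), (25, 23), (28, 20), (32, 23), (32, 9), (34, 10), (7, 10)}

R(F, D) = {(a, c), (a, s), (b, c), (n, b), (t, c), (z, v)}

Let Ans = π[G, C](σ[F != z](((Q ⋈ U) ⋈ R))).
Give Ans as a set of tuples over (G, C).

Natural join on A: {(10, w, t, 38, 1), (10, w, t, 38, 2), (10, w, t, 38, 34), (10, w, t, 38, 7), (20, p, z, 22, 28), (20, t, m, 14, 28), (20, v, w, 37, 28), (23, d, b, 33, 25), (23, d, b, 33, 32), (23, t, q, 8, 25), (23, t, q, 8, 32), (23, x, a, 19, 25), (23, x, a, 19, 32)}
Natural join on F: {(10, w, t, 38, 1, c), (10, w, t, 38, 2, c), (10, w, t, 38, 34, c), (10, w, t, 38, 7, c), (20, p, z, 22, 28, v), (23, d, b, 33, 25, c), (23, d, b, 33, 32, c), (23, x, a, 19, 25, c), (23, x, a, 19, 25, s), (23, x, a, 19, 32, c), (23, x, a, 19, 32, s)}
σ[F != z]: keep tuples satisfying F != z → {(10, w, t, 38, 1, c), (10, w, t, 38, 2, c), (10, w, t, 38, 34, c), (10, w, t, 38, 7, c), (23, d, b, 33, 25, c), (23, d, b, 33, 32, c), (23, x, a, 19, 25, c), (23, x, a, 19, 25, s), (23, x, a, 19, 32, c), (23, x, a, 19, 32, s)}
Projecting to G, C (7 duplicate(s) eliminated): {(19, x), (33, d), (38, w)}

{(19, x), (33, d), (38, w)}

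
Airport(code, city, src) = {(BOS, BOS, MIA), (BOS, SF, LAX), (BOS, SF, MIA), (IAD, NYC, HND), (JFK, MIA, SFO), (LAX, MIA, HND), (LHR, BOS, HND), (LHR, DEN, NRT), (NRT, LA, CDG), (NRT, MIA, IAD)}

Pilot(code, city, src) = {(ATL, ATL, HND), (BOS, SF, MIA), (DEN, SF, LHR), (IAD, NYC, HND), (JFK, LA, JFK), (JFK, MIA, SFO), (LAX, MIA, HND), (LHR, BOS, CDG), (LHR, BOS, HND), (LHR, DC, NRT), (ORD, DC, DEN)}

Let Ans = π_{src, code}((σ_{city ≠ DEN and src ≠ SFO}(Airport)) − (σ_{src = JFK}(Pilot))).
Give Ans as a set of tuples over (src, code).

σ[city ≠ DEN and src ≠ SFO]: keep tuples satisfying city ≠ DEN and src ≠ SFO → {(BOS, BOS, MIA), (BOS, SF, LAX), (BOS, SF, MIA), (IAD, NYC, HND), (LAX, MIA, HND), (LHR, BOS, HND), (NRT, LA, CDG), (NRT, MIA, IAD)}
σ[src = JFK]: keep tuples satisfying src = JFK → {(JFK, LA, JFK)}
Difference: {(BOS, BOS, MIA), (BOS, SF, LAX), (BOS, SF, MIA), (IAD, NYC, HND), (LAX, MIA, HND), (LHR, BOS, HND), (NRT, LA, CDG), (NRT, MIA, IAD)} with {(JFK, LA, JFK)} → {(BOS, BOS, MIA), (BOS, SF, LAX), (BOS, SF, MIA), (IAD, NYC, HND), (LAX, MIA, HND), (LHR, BOS, HND), (NRT, LA, CDG), (NRT, MIA, IAD)}
Projecting to src, code (1 duplicate(s) eliminated): {(CDG, NRT), (HND, IAD), (HND, LAX), (HND, LHR), (IAD, NRT), (LAX, BOS), (MIA, BOS)}

{(CDG, NRT), (HND, IAD), (HND, LAX), (HND, LHR), (IAD, NRT), (LAX, BOS), (MIA, BOS)}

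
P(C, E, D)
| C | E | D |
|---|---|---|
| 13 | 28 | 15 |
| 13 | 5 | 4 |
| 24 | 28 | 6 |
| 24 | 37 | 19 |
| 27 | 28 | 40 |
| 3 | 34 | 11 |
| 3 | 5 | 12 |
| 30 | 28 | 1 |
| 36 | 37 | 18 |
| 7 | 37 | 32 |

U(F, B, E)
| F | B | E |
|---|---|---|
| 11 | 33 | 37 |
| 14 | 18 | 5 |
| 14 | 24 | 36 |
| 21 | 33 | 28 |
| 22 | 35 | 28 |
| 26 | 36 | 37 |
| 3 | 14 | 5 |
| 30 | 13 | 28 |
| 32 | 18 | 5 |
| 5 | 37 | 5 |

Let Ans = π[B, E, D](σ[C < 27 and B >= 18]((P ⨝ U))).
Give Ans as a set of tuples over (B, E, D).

{(18, 5, 12), (18, 5, 4), (33, 28, 15), (33, 28, 6), (33, 37, 19), (33, 37, 32), (35, 28, 15), (35, 28, 6), (36, 37, 19), (36, 37, 32), (37, 5, 12), (37, 5, 4)}

Natural join on E: {(13, 28, 15, 21, 33), (13, 28, 15, 22, 35), (13, 28, 15, 30, 13), (13, 5, 4, 14, 18), (13, 5, 4, 3, 14), (13, 5, 4, 32, 18), (13, 5, 4, 5, 37), (24, 28, 6, 21, 33), (24, 28, 6, 22, 35), (24, 28, 6, 30, 13), (24, 37, 19, 11, 33), (24, 37, 19, 26, 36), (27, 28, 40, 21, 33), (27, 28, 40, 22, 35), (27, 28, 40, 30, 13), (3, 5, 12, 14, 18), (3, 5, 12, 3, 14), (3, 5, 12, 32, 18), (3, 5, 12, 5, 37), (30, 28, 1, 21, 33), (30, 28, 1, 22, 35), (30, 28, 1, 30, 13), (36, 37, 18, 11, 33), (36, 37, 18, 26, 36), (7, 37, 32, 11, 33), (7, 37, 32, 26, 36)}
Selection C < 27 and B >= 18: {(13, 28, 15, 21, 33), (13, 28, 15, 22, 35), (13, 5, 4, 14, 18), (13, 5, 4, 32, 18), (13, 5, 4, 5, 37), (24, 28, 6, 21, 33), (24, 28, 6, 22, 35), (24, 37, 19, 11, 33), (24, 37, 19, 26, 36), (3, 5, 12, 14, 18), (3, 5, 12, 32, 18), (3, 5, 12, 5, 37), (7, 37, 32, 11, 33), (7, 37, 32, 26, 36)}
Projecting to B, E, D (2 duplicate(s) eliminated): {(18, 5, 12), (18, 5, 4), (33, 28, 15), (33, 28, 6), (33, 37, 19), (33, 37, 32), (35, 28, 15), (35, 28, 6), (36, 37, 19), (36, 37, 32), (37, 5, 12), (37, 5, 4)}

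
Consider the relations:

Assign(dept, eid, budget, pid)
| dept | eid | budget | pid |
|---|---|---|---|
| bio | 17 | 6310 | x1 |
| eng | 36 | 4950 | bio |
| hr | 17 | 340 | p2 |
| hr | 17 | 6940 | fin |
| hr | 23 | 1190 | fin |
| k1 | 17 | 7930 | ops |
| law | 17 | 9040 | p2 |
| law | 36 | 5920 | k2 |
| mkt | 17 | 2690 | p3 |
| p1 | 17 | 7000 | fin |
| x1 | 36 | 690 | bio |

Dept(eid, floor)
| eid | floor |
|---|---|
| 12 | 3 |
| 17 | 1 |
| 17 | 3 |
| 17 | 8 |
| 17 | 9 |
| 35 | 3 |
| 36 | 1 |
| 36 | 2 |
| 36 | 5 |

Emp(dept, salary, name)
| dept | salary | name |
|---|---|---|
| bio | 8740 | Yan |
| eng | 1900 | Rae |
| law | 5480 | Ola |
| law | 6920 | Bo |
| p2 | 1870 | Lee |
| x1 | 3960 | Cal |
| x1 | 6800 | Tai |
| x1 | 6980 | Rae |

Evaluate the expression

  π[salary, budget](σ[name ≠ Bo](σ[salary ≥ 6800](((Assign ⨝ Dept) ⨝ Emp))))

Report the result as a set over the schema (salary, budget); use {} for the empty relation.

{(6800, 690), (6980, 690), (8740, 6310)}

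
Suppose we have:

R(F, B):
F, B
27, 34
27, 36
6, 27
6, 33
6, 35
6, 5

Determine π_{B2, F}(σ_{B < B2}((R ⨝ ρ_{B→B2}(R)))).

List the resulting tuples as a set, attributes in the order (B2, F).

ρ[B→B2]: schema becomes (F, B2); tuples unchanged.
Natural join on F: {(27, 34, 34), (27, 34, 36), (27, 36, 34), (27, 36, 36), (6, 27, 27), (6, 27, 33), (6, 27, 35), (6, 27, 5), (6, 33, 27), (6, 33, 33), (6, 33, 35), (6, 33, 5), (6, 35, 27), (6, 35, 33), (6, 35, 35), (6, 35, 5), (6, 5, 27), (6, 5, 33), (6, 5, 35), (6, 5, 5)}
σ[B < B2]: keep tuples satisfying B < B2 → {(27, 34, 36), (6, 27, 33), (6, 27, 35), (6, 33, 35), (6, 5, 27), (6, 5, 33), (6, 5, 35)}
π_{B2, F} gives {(27, 6), (33, 6), (35, 6), (36, 27)} (3 duplicate(s) eliminated).

{(27, 6), (33, 6), (35, 6), (36, 27)}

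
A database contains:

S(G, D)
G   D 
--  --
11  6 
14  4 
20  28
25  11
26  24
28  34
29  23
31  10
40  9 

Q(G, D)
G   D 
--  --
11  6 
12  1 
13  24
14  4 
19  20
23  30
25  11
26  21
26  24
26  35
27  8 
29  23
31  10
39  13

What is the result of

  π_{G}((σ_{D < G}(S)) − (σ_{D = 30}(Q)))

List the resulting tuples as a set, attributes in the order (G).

{11, 14, 25, 26, 29, 31, 40}

Filtering on D < G leaves {(11, 6), (14, 4), (25, 11), (26, 24), (29, 23), (31, 10), (40, 9)}.
Filtering on D = 30 leaves {(23, 30)}.
Set difference of the two operands is {(11, 6), (14, 4), (25, 11), (26, 24), (29, 23), (31, 10), (40, 9)}.
π_{G} gives {11, 14, 25, 26, 29, 31, 40}.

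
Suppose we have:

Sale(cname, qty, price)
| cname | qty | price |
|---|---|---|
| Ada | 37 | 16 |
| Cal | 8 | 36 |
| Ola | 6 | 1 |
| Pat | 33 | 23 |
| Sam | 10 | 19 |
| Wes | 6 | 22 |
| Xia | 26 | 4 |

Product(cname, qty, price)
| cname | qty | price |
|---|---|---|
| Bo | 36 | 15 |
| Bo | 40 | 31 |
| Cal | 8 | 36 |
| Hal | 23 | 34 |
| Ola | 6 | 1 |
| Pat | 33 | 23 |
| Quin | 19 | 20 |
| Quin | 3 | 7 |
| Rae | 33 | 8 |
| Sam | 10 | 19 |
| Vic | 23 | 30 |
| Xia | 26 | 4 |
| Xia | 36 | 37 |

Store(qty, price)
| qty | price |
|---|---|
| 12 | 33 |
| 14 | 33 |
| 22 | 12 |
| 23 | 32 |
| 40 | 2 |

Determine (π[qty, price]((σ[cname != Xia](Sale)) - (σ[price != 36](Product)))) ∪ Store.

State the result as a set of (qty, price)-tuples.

Apply σ_{cname != Xia}; surviving tuples: {(Ada, 37, 16), (Cal, 8, 36), (Ola, 6, 1), (Pat, 33, 23), (Sam, 10, 19), (Wes, 6, 22)}
Apply σ_{price != 36}; surviving tuples: {(Bo, 36, 15), (Bo, 40, 31), (Hal, 23, 34), (Ola, 6, 1), (Pat, 33, 23), (Quin, 19, 20), (Quin, 3, 7), (Rae, 33, 8), (Sam, 10, 19), (Vic, 23, 30), (Xia, 26, 4), (Xia, 36, 37)}
Set difference of the two operands is {(Ada, 37, 16), (Cal, 8, 36), (Wes, 6, 22)}.
π[qty, price]: project onto (qty, price) → {(37, 16), (6, 22), (8, 36)}
Set union of the two operands is {(12, 33), (14, 33), (22, 12), (23, 32), (37, 16), (40, 2), (6, 22), (8, 36)}.

{(12, 33), (14, 33), (22, 12), (23, 32), (37, 16), (40, 2), (6, 22), (8, 36)}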